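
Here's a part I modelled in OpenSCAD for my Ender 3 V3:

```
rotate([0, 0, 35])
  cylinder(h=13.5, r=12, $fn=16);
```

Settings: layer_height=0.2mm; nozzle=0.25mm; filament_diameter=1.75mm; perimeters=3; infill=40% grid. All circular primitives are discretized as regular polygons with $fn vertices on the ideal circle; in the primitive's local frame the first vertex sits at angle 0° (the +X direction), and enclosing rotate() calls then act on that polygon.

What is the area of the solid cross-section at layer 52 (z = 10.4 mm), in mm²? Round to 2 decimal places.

440.85 mm²

At z = 10.4 mm: the r=12 cylinder gives a regular 16-gon of circumradius 12 (constant along its height) (area = (16/2)·12.000²·sin(360°/16) = 440.85 mm²); (rotated 35° about Z; rotation is an isometry so areas/perimeters/island counts are preserved). Overall, the cross-section is a single solid region. Net area = 440.85 mm².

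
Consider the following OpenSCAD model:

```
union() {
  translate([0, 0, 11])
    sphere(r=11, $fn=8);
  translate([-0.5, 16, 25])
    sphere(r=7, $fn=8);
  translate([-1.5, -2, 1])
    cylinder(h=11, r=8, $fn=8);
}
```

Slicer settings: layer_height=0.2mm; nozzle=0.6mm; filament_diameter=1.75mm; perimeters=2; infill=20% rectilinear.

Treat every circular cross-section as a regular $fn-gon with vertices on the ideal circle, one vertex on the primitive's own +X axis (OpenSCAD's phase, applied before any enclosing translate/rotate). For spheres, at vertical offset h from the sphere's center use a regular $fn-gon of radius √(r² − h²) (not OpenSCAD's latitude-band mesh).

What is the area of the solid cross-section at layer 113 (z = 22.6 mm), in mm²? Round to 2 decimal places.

122.30 mm²

At z = 22.6 mm: the sphere is absent (|z−center|=11.600 > r=11); the r=7 sphere at (-0.5, 16) slices to a regular 8-gon of circumradius 6.576 (√(r²−h²) with h=2.4 from center) (area = (8/2)·6.576²·sin(360°/8) = 122.30 mm²); the cylinder at (-1.5, -2) is absent (z outside [1, 12]); Merging all regions: only the r=7 sphere at (-0.5, 16) is present, so the union is just that shape — area = 122.30 mm². Overall, the cross-section is a single solid region. Net area = 122.30 mm².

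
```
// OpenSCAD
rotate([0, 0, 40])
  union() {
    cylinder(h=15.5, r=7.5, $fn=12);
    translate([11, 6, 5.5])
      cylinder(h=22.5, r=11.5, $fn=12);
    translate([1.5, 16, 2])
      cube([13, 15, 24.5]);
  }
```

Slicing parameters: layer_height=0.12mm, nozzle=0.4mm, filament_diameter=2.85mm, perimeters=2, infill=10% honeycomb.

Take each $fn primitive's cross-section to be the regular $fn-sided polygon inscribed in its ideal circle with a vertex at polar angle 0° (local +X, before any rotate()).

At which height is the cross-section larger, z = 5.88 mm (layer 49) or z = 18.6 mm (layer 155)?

layer 49 (z = 5.88 mm)

Layer 49 (z = 5.88): the r=7.5 cylinder contributes a regular 12-gon of circumradius 7.5 (area = (12/2)·7.500²·sin(360°/12) = 168.75 mm²); the cylinder at (11, 6): section is a regular 12-gon, circumradius r=11.5 (area = (12/2)·11.500²·sin(360°/12) = 396.75 mm²); the 13×15 cube at (1.5, 16) contributes its full rectangle (area 195.00 mm²); Merging all regions: the regions partially overlap — summed areas 760.50 mm² minus the doubly-counted overlap 63.34 mm² gives 697.16 mm² — area = 697.16 mm²; (rotated 40° about Z; rotation is an isometry so areas/perimeters/island counts are preserved). So its area = 697.16 mm². Layer 155 (z = 18.6): the cylinder is not intersected at this z (z outside [0, 15.5]); the cylinder at (11, 6): section is a regular 12-gon, circumradius r=11.5 (area = (12/2)·11.500²·sin(360°/12) = 396.75 mm²); the cube at (1.5, 16) (footprint 13×15) is included at this height (area 195.00 mm²); Merging all regions: the regions partially overlap — summed areas 591.75 mm² minus the doubly-counted overlap 7.81 mm² gives 583.94 mm² — area = 583.94 mm²; (rotated 40° about Z; rotation is an isometry so areas/perimeters/island counts are preserved). So its area = 583.94 mm². Layer 49 is larger (697.16 vs 583.94 mm²).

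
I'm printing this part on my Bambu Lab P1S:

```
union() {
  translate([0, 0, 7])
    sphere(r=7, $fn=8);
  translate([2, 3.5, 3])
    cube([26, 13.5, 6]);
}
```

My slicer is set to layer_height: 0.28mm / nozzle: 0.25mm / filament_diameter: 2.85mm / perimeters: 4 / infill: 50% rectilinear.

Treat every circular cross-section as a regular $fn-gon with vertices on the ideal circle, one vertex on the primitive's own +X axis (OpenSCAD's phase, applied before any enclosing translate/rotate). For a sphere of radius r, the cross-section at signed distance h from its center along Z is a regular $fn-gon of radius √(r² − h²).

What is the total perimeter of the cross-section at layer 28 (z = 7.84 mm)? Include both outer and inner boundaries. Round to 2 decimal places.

At z = 7.84 mm: the sphere: section is a regular 8-gon, circumradius = √(r²−h²) = √(7²−0.84²) = 6.949 (perimeter = 2·8·6.949·sin(180°/8) = 42.55 mm); the cube at (2, 3.5) (footprint 26×13.5) is included at this height (perimeter 79.00 mm); Taking the union: the regions partially overlap (shared area 6.29 mm²), so the edge portions inside another operand are dropped and the merged outline is re-measured after clipping — boundary = 110.75 mm. Overall, the cross-section is a single solid region. Total boundary length (outer) = 110.75 mm.

110.75 mm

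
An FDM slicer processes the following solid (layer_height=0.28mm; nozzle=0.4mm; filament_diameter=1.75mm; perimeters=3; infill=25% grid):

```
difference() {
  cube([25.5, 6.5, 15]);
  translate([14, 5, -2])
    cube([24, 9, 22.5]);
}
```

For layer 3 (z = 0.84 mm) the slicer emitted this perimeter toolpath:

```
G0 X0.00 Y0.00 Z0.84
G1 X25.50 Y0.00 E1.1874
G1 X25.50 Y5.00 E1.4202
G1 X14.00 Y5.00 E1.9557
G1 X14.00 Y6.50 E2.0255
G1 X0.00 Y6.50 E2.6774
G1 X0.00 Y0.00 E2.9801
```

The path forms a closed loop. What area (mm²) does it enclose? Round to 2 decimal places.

148.50 mm²

Apply the shoelace formula to the sequence of (X, Y) vertices; enclosed area = 148.50 mm².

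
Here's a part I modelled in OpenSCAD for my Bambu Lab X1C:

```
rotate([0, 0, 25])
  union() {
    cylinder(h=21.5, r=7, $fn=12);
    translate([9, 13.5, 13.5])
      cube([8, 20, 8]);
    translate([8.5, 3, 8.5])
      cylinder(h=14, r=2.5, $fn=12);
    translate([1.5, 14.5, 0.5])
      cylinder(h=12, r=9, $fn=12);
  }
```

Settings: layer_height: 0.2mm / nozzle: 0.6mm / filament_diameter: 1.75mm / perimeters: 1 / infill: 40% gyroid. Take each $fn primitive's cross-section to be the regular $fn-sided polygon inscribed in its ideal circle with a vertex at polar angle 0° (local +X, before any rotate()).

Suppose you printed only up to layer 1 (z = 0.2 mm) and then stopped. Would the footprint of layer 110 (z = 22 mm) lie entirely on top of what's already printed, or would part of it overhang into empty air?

Compare the two slices. At z = 0.2: the cylinder: section is a regular 12-gon, circumradius r=7 (area = (12/2)·7.000²·sin(360°/12) = 147.00 mm²); the cube at (9, 13.5) is not intersected at this z (z outside [13.5, 21.5]); the cylinder at (8.5, 3) is not intersected at this z (z outside [8.5, 22.5]); the cylinder at (1.5, 14.5) is absent (z outside [0.5, 12.5]); Taking the union: only the r=7 cylinder is present, so the union is just that shape — area = 147.00 mm²; (whole slice rotated 25° about Z — lengths, areas and connectivity unchanged). At z = 22: the cylinder is absent (z outside [0, 21.5]); the cube at (9, 13.5) is absent (z outside [13.5, 21.5]); the r=2.5 cylinder at (8.5, 3) contributes a regular 12-gon of circumradius 2.5 (area = (12/2)·2.500²·sin(360°/12) = 18.75 mm²); the cylinder at (1.5, 14.5) is not intersected at this z (z outside [0.5, 12.5]); Combining (union): only the r=2.5 cylinder at (8.5, 3) is present, so the union is just that shape — area = 18.75 mm²; (whole slice rotated 25° about Z — lengths, areas and connectivity unchanged). Checking containment: at z = 22 the cross-section extends beyond the z = 0.2 cross-section by about 18.44 mm².

part overhangs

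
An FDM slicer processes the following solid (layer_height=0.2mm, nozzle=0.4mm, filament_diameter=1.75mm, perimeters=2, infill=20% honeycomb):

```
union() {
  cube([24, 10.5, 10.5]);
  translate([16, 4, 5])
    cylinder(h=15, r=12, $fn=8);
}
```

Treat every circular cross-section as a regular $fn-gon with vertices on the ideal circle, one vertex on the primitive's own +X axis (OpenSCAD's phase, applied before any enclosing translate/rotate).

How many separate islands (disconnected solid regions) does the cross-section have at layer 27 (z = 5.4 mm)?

At z = 5.4 mm: the cube is present — its section is the full 24×10.5 rectangle; the cylinder at (16, 4): section is a regular 8-gon, circumradius r=12; Taking the union: the regions partially overlap (shared area 197.94 mm²), so overlapping operands fuse into one piece — 1 connected region. Overall, the cross-section is a single solid region. Island count = 1.

1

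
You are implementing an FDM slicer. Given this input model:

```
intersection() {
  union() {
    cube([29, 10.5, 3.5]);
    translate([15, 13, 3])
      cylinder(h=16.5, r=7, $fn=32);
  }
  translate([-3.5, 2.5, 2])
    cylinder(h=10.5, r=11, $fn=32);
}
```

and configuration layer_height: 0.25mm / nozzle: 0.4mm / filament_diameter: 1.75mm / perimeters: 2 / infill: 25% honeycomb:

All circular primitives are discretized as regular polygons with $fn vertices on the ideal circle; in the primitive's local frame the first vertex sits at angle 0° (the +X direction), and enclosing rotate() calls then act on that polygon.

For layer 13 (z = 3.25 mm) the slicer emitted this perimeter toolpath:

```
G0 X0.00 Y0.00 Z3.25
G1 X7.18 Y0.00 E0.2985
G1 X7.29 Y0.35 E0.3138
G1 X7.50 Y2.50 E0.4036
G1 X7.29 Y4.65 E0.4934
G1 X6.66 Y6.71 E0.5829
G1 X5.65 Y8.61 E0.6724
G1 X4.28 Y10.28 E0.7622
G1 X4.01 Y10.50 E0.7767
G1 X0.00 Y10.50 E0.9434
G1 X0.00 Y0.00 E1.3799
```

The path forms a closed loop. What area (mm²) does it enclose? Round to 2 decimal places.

Apply the shoelace formula to the sequence of (X, Y) vertices; enclosed area = 69.60 mm².

69.60 mm²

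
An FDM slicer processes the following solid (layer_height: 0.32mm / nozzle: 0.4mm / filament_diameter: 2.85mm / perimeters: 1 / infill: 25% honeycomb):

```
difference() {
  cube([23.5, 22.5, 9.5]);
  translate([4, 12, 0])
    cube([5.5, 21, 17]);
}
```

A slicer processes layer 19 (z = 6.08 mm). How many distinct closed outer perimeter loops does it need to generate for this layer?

1

At z = 6.08 mm: the cube (footprint 23.5×22.5) is included at this height; the cube at (4, 12) (footprint 5.5×21) is included at this height; Subtracting the remaining from the first: starting from the 23.5×22.5 cube, the 5.5×21 cube at (4, 12) partially overlaps it — only the 57.75 mm² overlap (of its 115.50 mm²) is removed, clipping the outline — 1 connected region. The result has 1 disconnected region.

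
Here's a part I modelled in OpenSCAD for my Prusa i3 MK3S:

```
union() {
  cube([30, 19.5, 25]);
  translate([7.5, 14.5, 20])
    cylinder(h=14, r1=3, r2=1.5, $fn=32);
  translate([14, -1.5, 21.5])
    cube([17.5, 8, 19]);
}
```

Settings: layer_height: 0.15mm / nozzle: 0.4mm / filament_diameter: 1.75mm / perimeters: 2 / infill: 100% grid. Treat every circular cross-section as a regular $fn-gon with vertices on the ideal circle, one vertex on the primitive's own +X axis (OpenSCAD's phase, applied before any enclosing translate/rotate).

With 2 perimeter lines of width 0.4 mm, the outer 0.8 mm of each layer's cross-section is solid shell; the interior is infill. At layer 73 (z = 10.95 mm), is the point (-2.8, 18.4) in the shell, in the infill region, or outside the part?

At z = 10.95 mm: the 30×19.5 cube contributes its full rectangle; the cone at (7.5, 14.5) does not reach this height (z outside [20, 34]); the cube at (14, -1.5) is not intersected at this z (z outside [21.5, 40.5]); Combining (union): only the 30×19.5 cube is present, so the union is just that shape — 1 connected region. Overall, the cross-section is a single solid region. The nearest boundary edge runs (0.00, 19.50)→(0.00, 0.00); distance from the point to it = 2.80 mm. The point is not inside any of the regions above, so it lies outside the cross-section (2.80 mm from the nearest boundary).

outside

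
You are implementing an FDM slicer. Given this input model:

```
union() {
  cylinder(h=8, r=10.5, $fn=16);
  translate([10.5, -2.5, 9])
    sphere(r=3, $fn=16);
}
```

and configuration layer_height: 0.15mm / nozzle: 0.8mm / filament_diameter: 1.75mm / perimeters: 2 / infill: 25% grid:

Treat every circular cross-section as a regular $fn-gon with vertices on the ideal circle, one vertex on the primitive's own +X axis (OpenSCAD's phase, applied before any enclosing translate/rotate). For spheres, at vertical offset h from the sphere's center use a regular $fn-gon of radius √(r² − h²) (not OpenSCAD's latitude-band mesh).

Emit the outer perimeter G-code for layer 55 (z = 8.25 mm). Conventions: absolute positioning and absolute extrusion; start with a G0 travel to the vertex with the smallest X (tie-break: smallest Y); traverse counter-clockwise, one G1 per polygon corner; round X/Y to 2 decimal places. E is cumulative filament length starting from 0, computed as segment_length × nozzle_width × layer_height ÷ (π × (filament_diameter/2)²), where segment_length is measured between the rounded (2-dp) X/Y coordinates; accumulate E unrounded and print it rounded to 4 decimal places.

G0 X7.60 Y-2.50 Z8.25
G1 X7.82 Y-3.61 E0.0565
G1 X8.45 Y-4.55 E0.1129
G1 X9.39 Y-5.18 E0.1694
G1 X10.50 Y-5.40 E0.2258
G1 X11.61 Y-5.18 E0.2823
G1 X12.55 Y-4.55 E0.3387
G1 X13.18 Y-3.61 E0.3952
G1 X13.40 Y-2.50 E0.4516
G1 X13.18 Y-1.39 E0.5081
G1 X12.55 Y-0.45 E0.5646
G1 X11.61 Y0.18 E0.6210
G1 X10.50 Y0.40 E0.6775
G1 X9.39 Y0.18 E0.7339
G1 X8.45 Y-0.45 E0.7904
G1 X7.82 Y-1.39 E0.8468
G1 X7.60 Y-2.50 E0.9033

At z = 8.25 mm: the cylinder does not reach this height (z outside [0, 8]); the sphere at (10.5, -2.5): section is a regular 16-gon, circumradius = √(r²−h²) = √(3²−0.75²) = 2.905; Merging all regions: only the r=3 sphere at (10.5, -2.5) is present, so the union is just that shape — 1 connected region. The outline is a single polygon with 16 vertices. Extrusion per mm of travel: 0.8 × 0.15 / (π × 0.875²) = 0.049890. Accumulating E over each segment gives final E = 0.9033.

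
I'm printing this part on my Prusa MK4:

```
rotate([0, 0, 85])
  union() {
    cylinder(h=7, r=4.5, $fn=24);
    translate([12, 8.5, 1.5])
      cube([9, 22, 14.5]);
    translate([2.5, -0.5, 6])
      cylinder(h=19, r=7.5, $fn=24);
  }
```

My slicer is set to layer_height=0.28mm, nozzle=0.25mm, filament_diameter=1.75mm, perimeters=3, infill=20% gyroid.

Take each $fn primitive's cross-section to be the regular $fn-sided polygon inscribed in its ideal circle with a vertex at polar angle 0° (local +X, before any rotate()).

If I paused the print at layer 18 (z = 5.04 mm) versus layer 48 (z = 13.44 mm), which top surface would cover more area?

Layer 18 (z = 5.04): the cylinder: section is a regular 24-gon, circumradius r=4.5 (area = (24/2)·4.500²·sin(360°/24) = 62.89 mm²); the cube at (12, 8.5) is present — its section is the full 9×22 rectangle (area 198.00 mm²); the cylinder at (2.5, -0.5) does not reach this height (z outside [6, 25]); Combining (union): the 2 present regions are separate (no shared area or edge), so areas and boundary lengths simply add and each stays a separate island — area = 260.89 mm²; (whole slice rotated 85° about Z — lengths, areas and connectivity unchanged). So its area = 260.89 mm². Layer 48 (z = 13.44): the cylinder is absent (z outside [0, 7]); the 9×22 cube at (12, 8.5) contributes its full rectangle (area 198.00 mm²); the r=7.5 cylinder at (2.5, -0.5) contributes a regular 24-gon of circumradius 7.5 (area = (24/2)·7.500²·sin(360°/24) = 174.70 mm²); Taking the union: the 2 present regions are separate (no shared area or edge), so areas and boundary lengths simply add and each stays a separate island — area = 372.70 mm²; (whole slice rotated 85° about Z — lengths, areas and connectivity unchanged). So its area = 372.70 mm². Layer 48 is larger (372.70 vs 260.89 mm²).

layer 48 (z = 13.44 mm)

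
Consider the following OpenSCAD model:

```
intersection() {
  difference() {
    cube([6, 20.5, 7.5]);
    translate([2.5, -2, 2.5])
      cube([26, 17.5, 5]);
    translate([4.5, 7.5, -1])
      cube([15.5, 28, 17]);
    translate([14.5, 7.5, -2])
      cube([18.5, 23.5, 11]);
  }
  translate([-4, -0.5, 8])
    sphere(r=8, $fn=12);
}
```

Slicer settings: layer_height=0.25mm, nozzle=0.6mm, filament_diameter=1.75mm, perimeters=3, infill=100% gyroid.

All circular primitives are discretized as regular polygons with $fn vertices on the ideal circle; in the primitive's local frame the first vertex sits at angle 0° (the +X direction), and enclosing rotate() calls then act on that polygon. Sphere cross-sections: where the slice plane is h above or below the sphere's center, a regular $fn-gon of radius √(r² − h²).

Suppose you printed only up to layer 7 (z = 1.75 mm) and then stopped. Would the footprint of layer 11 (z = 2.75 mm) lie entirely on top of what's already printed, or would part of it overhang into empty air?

part overhangs

Compare the two slices. At z = 1.75: the cube (footprint 6×20.5) is included at this height (area 123.00 mm²); the cube at (2.5, -2) is absent (z outside [2.5, 7.5]); the cube at (4.5, 7.5) (footprint 15.5×28) is included at this height (area 434.00 mm²); the 18.5×23.5 cube at (14.5, 7.5) contributes its full rectangle (area 434.75 mm²); After the difference (first − rest): starting from the 6×20.5 cube (123.00 mm²), the 15.5×28 cube at (4.5, 7.5) partially overlaps it — only the 19.50 mm² overlap (of its 434.00 mm²) is removed, clipping the outline; the 18.5×23.5 cube at (14.5, 7.5) misses the remaining region (no effect) — area = 103.50 mm²; the sphere at (-4, -0.5): section is a regular 12-gon, circumradius = √(r²−h²) = √(8²−6.25²) = 4.994 (area = (12/2)·4.994²·sin(360°/12) = 74.81 mm²); Keeping only the common overlap: the r=8 sphere at (-4, -0.5) partially overlaps the result so far; clipping to the common part keeps 1.24 mm² — area = 1.24 mm². At z = 2.75: the cube (footprint 6×20.5) is included at this height (area 123.00 mm²); the 26×17.5 cube at (2.5, -2) contributes its full rectangle (area 455.00 mm²); the cube at (4.5, 7.5) is present — its section is the full 15.5×28 rectangle (area 434.00 mm²); the cube at (14.5, 7.5) (footprint 18.5×23.5) is included at this height (area 434.75 mm²); Subtracting the remaining from the first: starting from the 6×20.5 cube (123.00 mm²), the 26×17.5 cube at (2.5, -2) partially overlaps it — only the 54.25 mm² overlap (of its 455.00 mm²) is removed, clipping the outline; the 15.5×28 cube at (4.5, 7.5) partially overlaps it — only the 7.50 mm² overlap (of its 434.00 mm²) is removed, clipping the outline; the 18.5×23.5 cube at (14.5, 7.5) misses the remaining region (no effect) — area = 61.25 mm²; the r=8 sphere at (-4, -0.5) slices to a regular 12-gon of circumradius 6.036 (√(r²−h²) with h=5.25 from center) (area = (12/2)·6.036²·sin(360°/12) = 109.31 mm²); Keeping only the common overlap: the r=8 sphere at (-4, -0.5) partially overlaps the result so far; clipping to the common part keeps 4.69 mm² — area = 4.69 mm². Checking containment: at z = 2.75 the cross-section extends beyond the z = 1.75 cross-section by about 3.46 mm².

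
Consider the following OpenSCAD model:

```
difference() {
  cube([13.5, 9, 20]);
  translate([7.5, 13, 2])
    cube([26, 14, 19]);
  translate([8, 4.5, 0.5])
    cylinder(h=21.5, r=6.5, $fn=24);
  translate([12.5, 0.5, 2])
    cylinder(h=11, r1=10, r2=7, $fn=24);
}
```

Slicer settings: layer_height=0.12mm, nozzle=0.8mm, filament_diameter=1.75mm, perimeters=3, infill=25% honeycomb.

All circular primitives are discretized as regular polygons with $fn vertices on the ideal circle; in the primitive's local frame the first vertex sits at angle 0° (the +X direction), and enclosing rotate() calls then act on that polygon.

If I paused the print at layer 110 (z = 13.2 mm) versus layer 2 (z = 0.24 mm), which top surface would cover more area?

layer 2 (z = 0.24 mm)

Layer 110 (z = 13.2): the cube is present — its section is the full 13.5×9 rectangle (area 121.50 mm²); the cube at (7.5, 13) is present — its section is the full 26×14 rectangle (area 364.00 mm²); the r=6.5 cylinder at (8, 4.5) contributes a regular 24-gon of circumradius 6.5 (area = (24/2)·6.500²·sin(360°/24) = 131.22 mm²); the cone at (12.5, 0.5) is absent (z outside [2, 13]); Subtracting the remaining from the first: starting from the 13.5×9 cube (121.50 mm²), the 26×14 cube at (7.5, 13) misses the remaining region (no effect); the r=6.5 cylinder at (8, 4.5) partially overlaps it — only the 101.64 mm² overlap (of its 131.22 mm²) is removed, clipping the outline — area = 19.86 mm². So its area = 19.86 mm². Layer 2 (z = 0.24): the 13.5×9 cube contributes its full rectangle (area 121.50 mm²); the cube at (7.5, 13) does not reach this height (z outside [2, 21]); the cylinder at (8, 4.5) is absent (z outside [0.5, 22]); the cone at (12.5, 0.5) does not reach this height (z outside [2, 13]); Taking the first minus the rest: none of the subtracted shapes is present at this height, so the 13.5×9 cube is unchanged — area = 121.50 mm². So its area = 121.50 mm². Layer 2 is larger (121.50 vs 19.86 mm²).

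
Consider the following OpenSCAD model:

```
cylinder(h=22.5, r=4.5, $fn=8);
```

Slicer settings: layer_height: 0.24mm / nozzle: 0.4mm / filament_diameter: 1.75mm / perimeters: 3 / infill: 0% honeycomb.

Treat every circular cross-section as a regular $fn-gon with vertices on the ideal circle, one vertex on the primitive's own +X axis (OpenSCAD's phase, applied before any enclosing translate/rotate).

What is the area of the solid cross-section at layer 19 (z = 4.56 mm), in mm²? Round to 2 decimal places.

At z = 4.56 mm: the r=4.5 cylinder contributes a regular 8-gon of circumradius 4.5 (area = (8/2)·4.500²·sin(360°/8) = 57.28 mm²). Overall, the cross-section is a single solid region. Net area = 57.28 mm².

57.28 mm²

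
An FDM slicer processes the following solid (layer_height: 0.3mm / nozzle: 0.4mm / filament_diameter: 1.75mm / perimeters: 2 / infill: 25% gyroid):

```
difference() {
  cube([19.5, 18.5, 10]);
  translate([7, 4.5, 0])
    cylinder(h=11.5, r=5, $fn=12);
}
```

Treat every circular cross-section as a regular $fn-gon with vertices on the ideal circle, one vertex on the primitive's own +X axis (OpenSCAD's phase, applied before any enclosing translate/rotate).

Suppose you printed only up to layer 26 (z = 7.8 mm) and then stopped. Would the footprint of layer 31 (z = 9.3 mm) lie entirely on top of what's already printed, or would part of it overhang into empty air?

Compare the two slices. At z = 7.8: the cube is present — its section is the full 19.5×18.5 rectangle (area 360.75 mm²); the r=5 cylinder at (7, 4.5) contributes a regular 12-gon of circumradius 5 (area = (12/2)·5.000²·sin(360°/12) = 75.00 mm²); After the difference (first − rest): starting from the 19.5×18.5 cube (360.75 mm²), the r=5 cylinder at (7, 4.5) partially overlaps it — only the 74.07 mm² overlap (of its 75.00 mm²) is removed, clipping the outline — area = 286.68 mm². At z = 9.3: the 19.5×18.5 cube contributes its full rectangle (area 360.75 mm²); the r=5 cylinder at (7, 4.5) contributes a regular 12-gon of circumradius 5 (area = (12/2)·5.000²·sin(360°/12) = 75.00 mm²); Subtracting the remaining from the first: starting from the 19.5×18.5 cube (360.75 mm²), the r=5 cylinder at (7, 4.5) partially overlaps it — only the 74.07 mm² overlap (of its 75.00 mm²) is removed, clipping the outline — area = 286.68 mm². Checking containment: the cross-section at z = 9.3 is a subset of the cross-section at z = 7.8.

entirely on top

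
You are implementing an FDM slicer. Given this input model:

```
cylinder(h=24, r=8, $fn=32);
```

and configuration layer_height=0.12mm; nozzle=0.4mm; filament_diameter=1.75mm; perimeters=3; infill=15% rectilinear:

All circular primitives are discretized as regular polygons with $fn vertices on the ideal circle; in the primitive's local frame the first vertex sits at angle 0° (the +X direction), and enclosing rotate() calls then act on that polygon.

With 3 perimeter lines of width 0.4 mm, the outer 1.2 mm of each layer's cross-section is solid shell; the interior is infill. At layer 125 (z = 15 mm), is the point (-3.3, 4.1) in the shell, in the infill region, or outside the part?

infill

At z = 15 mm: the r=8 cylinder contributes a regular 32-gon of circumradius 8. Overall, the cross-section is a single solid region. The nearest boundary edge runs (-4.44, 6.65)→(-5.66, 5.66); distance from the point to it = 2.70 mm. The point is inside the cross-section and 2.70 mm from the nearest boundary — more than the 1.2 mm shell width (3 × 0.4), so it's in the infill interior.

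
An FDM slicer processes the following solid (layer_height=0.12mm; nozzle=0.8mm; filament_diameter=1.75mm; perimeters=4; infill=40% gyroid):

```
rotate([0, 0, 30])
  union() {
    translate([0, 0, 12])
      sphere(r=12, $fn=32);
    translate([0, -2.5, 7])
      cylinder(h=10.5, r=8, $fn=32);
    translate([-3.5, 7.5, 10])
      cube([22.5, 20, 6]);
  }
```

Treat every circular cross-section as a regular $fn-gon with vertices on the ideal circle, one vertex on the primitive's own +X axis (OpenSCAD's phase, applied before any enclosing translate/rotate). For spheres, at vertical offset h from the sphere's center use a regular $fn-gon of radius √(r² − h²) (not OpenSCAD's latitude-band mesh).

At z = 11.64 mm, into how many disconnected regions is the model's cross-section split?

At z = 11.64 mm: the r=12 sphere contributes a regular 32-gon of circumradius √(12²−0.36²) = 11.995; the r=8 cylinder at (0, -2.5) gives a regular 32-gon of circumradius 8 (constant along its height); the 22.5×20 cube at (-3.5, 7.5) contributes its full rectangle; Merging all regions: the regions partially overlap (shared area 243.65 mm²), so overlapping operands fuse into one piece — 1 connected region; (whole slice rotated 30° about Z — lengths, areas and connectivity unchanged). The result has 1 disconnected region.

1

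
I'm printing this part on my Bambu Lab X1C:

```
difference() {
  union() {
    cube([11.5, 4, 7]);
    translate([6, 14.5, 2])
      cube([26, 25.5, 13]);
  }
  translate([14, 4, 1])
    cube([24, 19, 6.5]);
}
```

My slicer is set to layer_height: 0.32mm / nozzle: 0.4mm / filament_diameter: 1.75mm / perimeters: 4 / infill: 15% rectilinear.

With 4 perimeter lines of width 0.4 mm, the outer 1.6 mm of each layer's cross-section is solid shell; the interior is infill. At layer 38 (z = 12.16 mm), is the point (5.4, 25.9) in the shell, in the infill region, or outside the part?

outside

At z = 12.16 mm: the cube does not reach this height (z outside [0, 7]); the cube at (6, 14.5) (footprint 26×25.5) is included at this height; Merging all regions: only the 26×25.5 cube at (6, 14.5) is present, so the union is just that shape — 1 connected region; the cube at (14, 4) is not intersected at this z (z outside [1, 7.5]); After the difference (first − rest): none of the subtracted shapes is present at this height, so that combined region is unchanged — 1 connected region. Overall, the cross-section is a single solid region. The nearest boundary edge runs (6.00, 40.00)→(6.00, 14.50); distance from the point to it = 0.60 mm. The point is not inside any of the regions above, so it lies outside the cross-section (0.60 mm from the nearest boundary).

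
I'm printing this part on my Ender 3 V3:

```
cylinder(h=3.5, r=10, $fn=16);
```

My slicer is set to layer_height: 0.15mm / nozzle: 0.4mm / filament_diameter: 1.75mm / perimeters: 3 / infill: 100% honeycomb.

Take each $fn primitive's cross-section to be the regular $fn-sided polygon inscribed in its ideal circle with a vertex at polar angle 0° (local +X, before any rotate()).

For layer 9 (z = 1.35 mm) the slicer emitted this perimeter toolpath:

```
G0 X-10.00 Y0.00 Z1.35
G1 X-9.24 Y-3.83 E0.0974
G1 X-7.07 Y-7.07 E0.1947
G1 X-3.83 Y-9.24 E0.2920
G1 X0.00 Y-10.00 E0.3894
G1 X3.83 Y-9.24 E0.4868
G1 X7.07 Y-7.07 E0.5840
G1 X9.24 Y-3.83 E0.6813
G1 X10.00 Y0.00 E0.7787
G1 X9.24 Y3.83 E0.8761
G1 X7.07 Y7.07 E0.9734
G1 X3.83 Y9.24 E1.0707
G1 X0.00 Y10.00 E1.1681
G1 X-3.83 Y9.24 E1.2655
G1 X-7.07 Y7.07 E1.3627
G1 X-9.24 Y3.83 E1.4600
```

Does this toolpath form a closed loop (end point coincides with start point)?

no

Start point (G0): (-10.00, 0.00). End point (last G1): the path does not return to the start — open.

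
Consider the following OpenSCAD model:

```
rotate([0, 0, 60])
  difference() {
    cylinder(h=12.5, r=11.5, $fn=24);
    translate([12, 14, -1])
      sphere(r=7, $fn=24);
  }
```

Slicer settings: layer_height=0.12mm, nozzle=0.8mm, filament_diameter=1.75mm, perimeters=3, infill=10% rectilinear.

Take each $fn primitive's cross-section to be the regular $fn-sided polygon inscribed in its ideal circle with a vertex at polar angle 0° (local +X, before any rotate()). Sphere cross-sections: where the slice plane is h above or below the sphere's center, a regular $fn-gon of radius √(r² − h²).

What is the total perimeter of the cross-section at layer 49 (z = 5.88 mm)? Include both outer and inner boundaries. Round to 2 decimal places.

72.05 mm

At z = 5.88 mm: the r=11.5 cylinder gives a regular 24-gon of circumradius 11.5 (constant along its height) (perimeter = 2·24·11.500·sin(180°/24) = 72.05 mm); the sphere at (12, 14): section is a regular 24-gon, circumradius = √(r²−h²) = √(7²−6.88²) = 1.291 (perimeter = 2·24·1.291·sin(180°/24) = 8.09 mm); Subtracting the remaining from the first: starting from the r=11.5 cylinder, the r=7 sphere at (12, 14) misses the remaining region (no effect) — boundary = 72.05 mm; (rotated 60° about Z; rotation is an isometry so areas/perimeters/island counts are preserved). Overall, the cross-section is a single solid region. Total boundary length (outer) = 72.05 mm.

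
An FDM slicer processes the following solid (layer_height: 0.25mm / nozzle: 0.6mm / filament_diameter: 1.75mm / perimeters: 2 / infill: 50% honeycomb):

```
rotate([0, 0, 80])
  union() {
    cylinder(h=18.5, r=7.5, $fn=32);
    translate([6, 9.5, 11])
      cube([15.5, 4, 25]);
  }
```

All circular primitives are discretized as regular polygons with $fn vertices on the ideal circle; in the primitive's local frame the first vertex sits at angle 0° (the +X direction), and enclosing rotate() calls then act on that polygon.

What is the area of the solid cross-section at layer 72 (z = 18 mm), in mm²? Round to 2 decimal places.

237.58 mm²

At z = 18 mm: the cylinder: section is a regular 32-gon, circumradius r=7.5 (area = (32/2)·7.500²·sin(360°/32) = 175.58 mm²); the 15.5×4 cube at (6, 9.5) contributes its full rectangle (area 62.00 mm²); Merging all regions: the 2 present regions are separate (no shared area or edge), so areas and boundary lengths simply add and each stays a separate island — area = 237.58 mm²; (whole slice rotated 80° about Z — lengths, areas and connectivity unchanged). Overall, the cross-section has 2 separate islands. Net area = 237.58 mm².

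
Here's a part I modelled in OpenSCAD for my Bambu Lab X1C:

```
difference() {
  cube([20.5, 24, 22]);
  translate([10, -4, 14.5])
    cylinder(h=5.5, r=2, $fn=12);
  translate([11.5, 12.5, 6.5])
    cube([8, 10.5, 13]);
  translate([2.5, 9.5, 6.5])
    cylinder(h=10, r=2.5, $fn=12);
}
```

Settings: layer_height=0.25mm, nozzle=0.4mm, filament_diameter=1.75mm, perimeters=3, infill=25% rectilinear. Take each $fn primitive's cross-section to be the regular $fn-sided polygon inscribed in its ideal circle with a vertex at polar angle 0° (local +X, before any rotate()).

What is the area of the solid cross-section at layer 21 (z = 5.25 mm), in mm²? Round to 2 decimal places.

At z = 5.25 mm: the cube is present — its section is the full 20.5×24 rectangle (area 492.00 mm²); the cylinder at (10, -4) is absent (z outside [14.5, 20]); the cube at (11.5, 12.5) is not intersected at this z (z outside [6.5, 19.5]); the cylinder at (2.5, 9.5) is not intersected at this z (z outside [6.5, 16.5]); Taking the first minus the rest: none of the subtracted shapes is present at this height, so the 20.5×24 cube is unchanged — area = 492.00 mm². Overall, the cross-section is a single solid region. Net area = 492.00 mm².

492.00 mm²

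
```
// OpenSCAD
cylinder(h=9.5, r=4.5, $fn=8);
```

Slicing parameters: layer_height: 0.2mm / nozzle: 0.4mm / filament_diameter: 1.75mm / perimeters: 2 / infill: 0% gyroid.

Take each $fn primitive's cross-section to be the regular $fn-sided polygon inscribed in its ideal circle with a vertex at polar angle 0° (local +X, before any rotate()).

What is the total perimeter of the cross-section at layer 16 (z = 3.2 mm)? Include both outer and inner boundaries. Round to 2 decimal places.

At z = 3.2 mm: the r=4.5 cylinder gives a regular 8-gon of circumradius 4.5 (constant along its height) (perimeter = 2·8·4.500·sin(180°/8) = 27.55 mm). Overall, the cross-section is a single solid region. Total boundary length (outer) = 27.55 mm.

27.55 mm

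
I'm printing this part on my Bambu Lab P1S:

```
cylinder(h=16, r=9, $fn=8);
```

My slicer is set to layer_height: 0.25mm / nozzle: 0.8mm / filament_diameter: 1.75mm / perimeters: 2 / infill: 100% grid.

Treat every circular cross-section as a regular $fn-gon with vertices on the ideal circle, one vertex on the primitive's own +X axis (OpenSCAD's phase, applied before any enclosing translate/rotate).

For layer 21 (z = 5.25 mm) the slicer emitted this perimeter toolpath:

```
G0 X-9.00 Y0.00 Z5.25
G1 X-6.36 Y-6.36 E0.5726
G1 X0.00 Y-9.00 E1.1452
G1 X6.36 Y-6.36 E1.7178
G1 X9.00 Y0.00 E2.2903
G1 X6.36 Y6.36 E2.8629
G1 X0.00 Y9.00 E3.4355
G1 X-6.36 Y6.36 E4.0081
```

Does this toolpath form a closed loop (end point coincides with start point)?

Start point (G0): (-9.00, 0.00). End point (last G1): the path does not return to the start — open.

no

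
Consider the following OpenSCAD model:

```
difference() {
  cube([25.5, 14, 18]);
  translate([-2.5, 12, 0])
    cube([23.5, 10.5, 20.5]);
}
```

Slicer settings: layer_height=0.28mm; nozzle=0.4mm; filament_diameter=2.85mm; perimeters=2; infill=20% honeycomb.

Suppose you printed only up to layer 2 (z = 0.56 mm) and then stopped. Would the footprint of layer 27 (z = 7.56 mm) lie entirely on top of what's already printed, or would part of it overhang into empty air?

Compare the two slices. At z = 0.56: the cube (footprint 25.5×14) is included at this height (area 357.00 mm²); the cube at (-2.5, 12) (footprint 23.5×10.5) is included at this height (area 246.75 mm²); Taking the first minus the rest: starting from the 25.5×14 cube (357.00 mm²), the 23.5×10.5 cube at (-2.5, 12) partially overlaps it — only the 42.00 mm² overlap (of its 246.75 mm²) is removed, clipping the outline — area = 315.00 mm². At z = 7.56: the 25.5×14 cube contributes its full rectangle (area 357.00 mm²); the cube at (-2.5, 12) is present — its section is the full 23.5×10.5 rectangle (area 246.75 mm²); Subtracting the remaining from the first: starting from the 25.5×14 cube (357.00 mm²), the 23.5×10.5 cube at (-2.5, 12) partially overlaps it — only the 42.00 mm² overlap (of its 246.75 mm²) is removed, clipping the outline — area = 315.00 mm². Checking containment: the cross-section at z = 7.56 is a subset of the cross-section at z = 0.56.

entirely on top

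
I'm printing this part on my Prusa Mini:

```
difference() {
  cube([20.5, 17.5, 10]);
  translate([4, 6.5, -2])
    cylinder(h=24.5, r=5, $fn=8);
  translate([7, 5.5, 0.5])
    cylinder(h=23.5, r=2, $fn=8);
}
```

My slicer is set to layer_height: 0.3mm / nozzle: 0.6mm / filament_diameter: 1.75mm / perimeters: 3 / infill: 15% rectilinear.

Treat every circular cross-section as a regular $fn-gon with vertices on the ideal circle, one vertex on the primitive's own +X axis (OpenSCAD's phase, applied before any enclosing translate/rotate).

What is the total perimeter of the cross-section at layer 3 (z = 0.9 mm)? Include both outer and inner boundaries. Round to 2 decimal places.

96.88 mm

At z = 0.9 mm: the cube is present — its section is the full 20.5×17.5 rectangle (perimeter 76.00 mm); the r=5 cylinder at (4, 6.5) contributes a regular 8-gon of circumradius 5 (perimeter = 2·8·5.000·sin(180°/8) = 30.61 mm); the r=2 cylinder at (7, 5.5) gives a regular 8-gon of circumradius 2 (constant along its height) (perimeter = 2·8·2.000·sin(180°/8) = 12.25 mm); After the difference (first − rest): starting from the 20.5×17.5 cube, the r=5 cylinder at (4, 6.5) partially overlaps it — only the 68.30 mm² overlap (of its 70.71 mm²) is removed, clipping the outline; the r=2 cylinder at (7, 5.5) partially overlaps it — only the 0.73 mm² overlap (of its 11.31 mm²) is removed, clipping the outline — boundary = 96.88 mm. Overall, the cross-section is a single solid region. Total boundary length (outer) = 96.88 mm.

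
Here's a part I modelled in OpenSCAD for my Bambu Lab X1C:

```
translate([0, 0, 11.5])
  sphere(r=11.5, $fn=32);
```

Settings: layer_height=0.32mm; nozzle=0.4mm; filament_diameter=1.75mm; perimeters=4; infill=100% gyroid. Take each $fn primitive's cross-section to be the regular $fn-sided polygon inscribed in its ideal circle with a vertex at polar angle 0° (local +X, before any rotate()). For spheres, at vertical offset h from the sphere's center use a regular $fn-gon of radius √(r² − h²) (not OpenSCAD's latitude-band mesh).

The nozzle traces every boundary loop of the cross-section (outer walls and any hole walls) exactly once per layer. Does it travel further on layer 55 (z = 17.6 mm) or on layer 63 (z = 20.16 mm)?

Layer 55 (z = 17.6): the r=11.5 sphere contributes a regular 32-gon of circumradius √(11.5²−6.1²) = 9.749 (perimeter = 2·32·9.749·sin(180°/32) = 61.16 mm). So its perimeter = 61.16 mm. Layer 63 (z = 20.16): the r=11.5 sphere slices to a regular 32-gon of circumradius 7.567 (√(r²−h²) with h=8.66 from center) (perimeter = 2·32·7.567·sin(180°/32) = 47.47 mm). So its perimeter = 47.47 mm. Layer 55 is larger (61.16 vs 47.47 mm).

layer 55 (z = 17.6 mm)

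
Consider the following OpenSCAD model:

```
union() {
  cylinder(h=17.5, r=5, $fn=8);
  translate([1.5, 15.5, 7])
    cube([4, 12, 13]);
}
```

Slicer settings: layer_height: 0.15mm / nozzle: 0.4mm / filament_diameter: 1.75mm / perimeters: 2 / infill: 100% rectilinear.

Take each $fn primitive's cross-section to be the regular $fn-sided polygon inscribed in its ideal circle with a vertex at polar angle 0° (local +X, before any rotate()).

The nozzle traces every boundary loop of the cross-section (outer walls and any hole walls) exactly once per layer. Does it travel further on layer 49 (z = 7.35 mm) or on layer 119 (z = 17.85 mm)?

layer 49 (z = 7.35 mm)

Layer 49 (z = 7.35): the cylinder: section is a regular 8-gon, circumradius r=5 (perimeter = 2·8·5.000·sin(180°/8) = 30.61 mm); the 4×12 cube at (1.5, 15.5) contributes its full rectangle (perimeter 32.00 mm); Merging all regions: the 2 present regions are separate (no shared area or edge), so areas and boundary lengths simply add and each stays a separate island — boundary = 62.61 mm. So its perimeter = 62.61 mm. Layer 119 (z = 17.85): the cylinder is absent (z outside [0, 17.5]); the cube at (1.5, 15.5) is present — its section is the full 4×12 rectangle (perimeter 32.00 mm); Taking the union: only the 4×12 cube at (1.5, 15.5) is present, so the union is just that shape — boundary = 32.00 mm. So its perimeter = 32.00 mm. Layer 49 is larger (62.61 vs 32.00 mm).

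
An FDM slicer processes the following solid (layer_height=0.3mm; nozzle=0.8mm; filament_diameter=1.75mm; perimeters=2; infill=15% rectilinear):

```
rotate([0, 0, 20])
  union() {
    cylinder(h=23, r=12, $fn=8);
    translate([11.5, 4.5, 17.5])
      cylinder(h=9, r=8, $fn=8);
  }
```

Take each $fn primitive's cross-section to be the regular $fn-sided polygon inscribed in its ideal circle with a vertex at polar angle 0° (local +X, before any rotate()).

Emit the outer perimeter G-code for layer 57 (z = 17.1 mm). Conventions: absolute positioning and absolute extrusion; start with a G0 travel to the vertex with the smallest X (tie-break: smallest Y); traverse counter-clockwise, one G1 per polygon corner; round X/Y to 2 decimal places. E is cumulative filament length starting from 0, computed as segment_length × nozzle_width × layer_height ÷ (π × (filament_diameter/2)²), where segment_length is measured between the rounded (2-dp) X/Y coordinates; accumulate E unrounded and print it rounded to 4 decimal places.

G0 X-11.28 Y-4.10 Z17.10
G1 X-5.07 Y-10.88 E0.9174
G1 X4.10 Y-11.28 E1.8333
G1 X10.88 Y-5.07 E2.7506
G1 X11.28 Y4.10 E3.6665
G1 X5.07 Y10.88 E4.5839
G1 X-4.10 Y11.28 E5.4998
G1 X-10.88 Y5.07 E6.4172
G1 X-11.28 Y-4.10 E7.3330

At z = 17.1 mm: the cylinder: section is a regular 8-gon, circumradius r=12; the cylinder at (11.5, 4.5) is absent (z outside [17.5, 26.5]); Merging all regions: only the r=12 cylinder is present, so the union is just that shape — 1 connected region; (whole slice rotated 20° about Z — lengths, areas and connectivity unchanged). The outline is a single polygon with 8 vertices. Extrusion per mm of travel: 0.8 × 0.3 / (π × 0.875²) = 0.099780. Accumulating E over each segment gives final E = 7.3330.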